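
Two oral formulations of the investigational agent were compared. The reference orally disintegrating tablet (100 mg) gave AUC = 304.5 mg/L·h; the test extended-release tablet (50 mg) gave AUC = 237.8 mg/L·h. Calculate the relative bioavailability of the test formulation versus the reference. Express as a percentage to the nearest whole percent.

F_rel = 156%

F_rel = (AUC_test/D_test) / (AUC_ref/D_ref)
      = (237.8/50) / (304.5/100)
      = 4.756 / 3.045 = 1.5619 = 156.19%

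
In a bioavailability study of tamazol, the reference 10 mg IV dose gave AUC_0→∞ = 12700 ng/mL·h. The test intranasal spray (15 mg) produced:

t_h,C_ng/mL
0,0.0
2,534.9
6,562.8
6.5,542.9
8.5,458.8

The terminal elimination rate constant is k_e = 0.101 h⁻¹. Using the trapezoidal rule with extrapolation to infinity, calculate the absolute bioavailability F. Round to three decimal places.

F = 0.449

Trapezoidal AUC_0→8.5 (intranasal spray):
  [0→2]: (0.0+534.9)/2 × 2 = 534.9
  [2→6]: (534.9+562.8)/2 × 4 = 2195.4
  [6→6.5]: (562.8+542.9)/2 × 0.5 = 276.425
  [6.5→8.5]: (542.9+458.8)/2 × 2 = 1001.7
  Sum = 4008.425 ng/mL·h
Tail: C_last/k_e = 458.8/0.101 = 4542.574
AUC_0→∞ (intranasal spray) = 4008.425 + 4542.574 = 8550.999 ng/mL·h
F = (AUC_ev/D_ev)/(AUC_iv/D_iv) = (8550.999/15)/(12700/10) = 570.0666/1270 = 0.4489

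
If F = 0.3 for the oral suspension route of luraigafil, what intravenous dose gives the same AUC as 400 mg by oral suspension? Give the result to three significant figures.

Systemic exposure from an extravascular dose = F × D_ev, so the equivalent IV dose is F × D_ev.
D_iv = F × D_ev = 0.3 × 400 = 120 mg

D_iv = 120 mg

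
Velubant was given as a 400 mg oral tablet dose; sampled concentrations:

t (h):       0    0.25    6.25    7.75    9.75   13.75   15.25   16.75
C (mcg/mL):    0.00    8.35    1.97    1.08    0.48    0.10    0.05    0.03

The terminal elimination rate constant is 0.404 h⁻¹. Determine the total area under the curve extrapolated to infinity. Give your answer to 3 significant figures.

Trapezoidal AUC_0→16.75:
  [0→0.25]: (0.00+8.35)/2 × 0.25 = 1.04375
  [0.25→6.25]: (8.35+1.97)/2 × 6 = 30.96
  [6.25→7.75]: (1.97+1.08)/2 × 1.5 = 2.2875
  [7.75→9.75]: (1.08+0.48)/2 × 2 = 1.56
  [9.75→13.75]: (0.48+0.10)/2 × 4 = 1.16
  [13.75→15.25]: (0.10+0.05)/2 × 1.5 = 0.1125
  [15.25→16.75]: (0.05+0.03)/2 × 1.5 = 0.06
  Sum = 37.18375 mcg/mL·h
Extrapolated tail: C_last / k_e = 0.03 / 0.404 = 0.074
AUC_0→∞ = 37.18375 + 0.074 = 37.25775 mcg/mL·h

AUC = 37.3 mcg/mL·h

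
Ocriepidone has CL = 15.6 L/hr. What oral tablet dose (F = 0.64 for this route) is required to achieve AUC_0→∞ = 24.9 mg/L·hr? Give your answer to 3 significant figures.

Dose = 607 mg

Dose = CL × AUC_0→∞ / F
     = 15.6 × 24.9 / 0.64 = 606.9375 mg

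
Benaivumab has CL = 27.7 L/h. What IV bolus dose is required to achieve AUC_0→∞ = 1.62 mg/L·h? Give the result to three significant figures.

Dose_iv = CL × AUC_0→∞
     = 27.7 × 1.62 = 44.874 mg

Dose = 44.9 mg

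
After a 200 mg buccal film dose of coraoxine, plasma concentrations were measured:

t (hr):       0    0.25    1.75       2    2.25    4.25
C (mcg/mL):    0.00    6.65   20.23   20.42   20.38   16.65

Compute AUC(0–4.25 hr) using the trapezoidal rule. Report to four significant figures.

AUC = 68.20 mcg/mL·hr

Trapezoidal AUC_0→4.25:
  [0→0.25]: (0.00+6.65)/2 × 0.25 = 0.83125
  [0.25→1.75]: (6.65+20.23)/2 × 1.5 = 20.16
  [1.75→2]: (20.23+20.42)/2 × 0.25 = 5.08125
  [2→2.25]: (20.42+20.38)/2 × 0.25 = 5.1
  [2.25→4.25]: (20.38+16.65)/2 × 2 = 37.03
  Sum = 68.2025 mcg/mL·hr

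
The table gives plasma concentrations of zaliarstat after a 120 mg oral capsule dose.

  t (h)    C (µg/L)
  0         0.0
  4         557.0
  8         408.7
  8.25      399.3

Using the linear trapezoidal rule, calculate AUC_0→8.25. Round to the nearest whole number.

Trapezoidal AUC_0→8.25:
  [0→4]: (0.0+557.0)/2 × 4 = 1114.0
  [4→8]: (557.0+408.7)/2 × 4 = 1931.4
  [8→8.25]: (408.7+399.3)/2 × 0.25 = 101.0
  Sum = 3146.4 µg/L·h

AUC = 3146 µg/L·h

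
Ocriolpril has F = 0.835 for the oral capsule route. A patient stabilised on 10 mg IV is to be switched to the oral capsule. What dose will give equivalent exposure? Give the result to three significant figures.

For equal systemic exposure: F × D_ev = D_iv
D_ev = D_iv / F = 10 / 0.835 = 11.976 mg

D_oral = 12.0 mg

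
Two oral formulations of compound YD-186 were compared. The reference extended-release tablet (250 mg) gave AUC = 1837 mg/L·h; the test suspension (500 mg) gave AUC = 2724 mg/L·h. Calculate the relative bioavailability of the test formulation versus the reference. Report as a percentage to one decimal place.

F_rel = 74.1%

F_rel = (AUC_test/D_test) / (AUC_ref/D_ref)
      = (2724/500) / (1837/250)
      = 5.448 / 7.348 = 0.7414 = 74.14%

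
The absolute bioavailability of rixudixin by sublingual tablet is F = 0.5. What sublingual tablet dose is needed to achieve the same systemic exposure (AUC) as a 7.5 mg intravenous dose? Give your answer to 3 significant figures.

D_sublingual = 15.0 mg

For equal systemic exposure: F × D_ev = D_iv
D_ev = D_iv / F = 7.5 / 0.5 = 15 mg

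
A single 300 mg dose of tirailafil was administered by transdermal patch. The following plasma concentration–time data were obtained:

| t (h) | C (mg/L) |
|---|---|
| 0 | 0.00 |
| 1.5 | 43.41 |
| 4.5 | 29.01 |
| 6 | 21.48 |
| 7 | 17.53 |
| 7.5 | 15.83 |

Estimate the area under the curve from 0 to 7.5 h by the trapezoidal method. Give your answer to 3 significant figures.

AUC = 207 mg/L·h

Trapezoidal AUC_0→7.5:
  [0→1.5]: (0.00+43.41)/2 × 1.5 = 32.5575
  [1.5→4.5]: (43.41+29.01)/2 × 3 = 108.63
  [4.5→6]: (29.01+21.48)/2 × 1.5 = 37.8675
  [6→7]: (21.48+17.53)/2 × 1 = 19.505
  [7→7.5]: (17.53+15.83)/2 × 0.5 = 8.34
  Sum = 206.9 mg/L·h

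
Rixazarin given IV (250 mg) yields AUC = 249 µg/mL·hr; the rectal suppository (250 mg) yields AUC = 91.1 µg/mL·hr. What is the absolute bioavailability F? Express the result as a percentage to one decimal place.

F = 36.6%

F = (AUC_ev / D_ev) / (AUC_iv / D_iv)
  = (91.1/250) / (249/250)
  = 0.3644 / 0.996 = 0.3659
  = 36.59%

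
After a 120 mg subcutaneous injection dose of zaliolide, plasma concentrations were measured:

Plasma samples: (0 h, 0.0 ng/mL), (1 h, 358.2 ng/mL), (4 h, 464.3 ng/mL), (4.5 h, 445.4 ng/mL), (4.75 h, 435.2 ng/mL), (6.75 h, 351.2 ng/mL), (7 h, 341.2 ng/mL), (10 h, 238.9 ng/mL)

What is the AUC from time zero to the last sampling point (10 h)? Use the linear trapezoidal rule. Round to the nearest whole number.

AUC = 3493 ng/mL·h

Trapezoidal AUC_0→10:
  [0→1]: (0.0+358.2)/2 × 1 = 179.1
  [1→4]: (358.2+464.3)/2 × 3 = 1233.75
  [4→4.5]: (464.3+445.4)/2 × 0.5 = 227.425
  [4.5→4.75]: (445.4+435.2)/2 × 0.25 = 110.075
  [4.75→6.75]: (435.2+351.2)/2 × 2 = 786.4
  [6.75→7]: (351.2+341.2)/2 × 0.25 = 86.55
  [7→10]: (341.2+238.9)/2 × 3 = 870.15
  Sum = 3493.45 ng/mL·h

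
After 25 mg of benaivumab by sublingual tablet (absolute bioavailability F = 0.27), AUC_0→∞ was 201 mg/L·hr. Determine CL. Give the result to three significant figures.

CL = 0.0336 L/hr

CL = F × Dose / AUC_0→∞
   = 0.27 × 25 / 201 = 0.0335821 L/hr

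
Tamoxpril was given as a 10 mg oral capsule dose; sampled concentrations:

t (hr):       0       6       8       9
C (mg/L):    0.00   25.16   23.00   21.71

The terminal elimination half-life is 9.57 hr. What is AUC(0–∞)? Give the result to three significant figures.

AUC = 446 mg/L·hr

Trapezoidal AUC_0→9:
  [0→6]: (0.00+25.16)/2 × 6 = 75.48
  [6→8]: (25.16+23.00)/2 × 2 = 48.16
  [8→9]: (23.00+21.71)/2 × 1 = 22.355
  Sum = 145.995 mg/L·hr
k_e = ln2 / t½ = 0.693147 / 9.57 = 0.0724 hr^-1
Extrapolated tail: C_last / k_e = 21.71 / 0.0724 = 299.862
AUC_0→∞ = 145.995 + 299.862 = 445.857 mg/L·hr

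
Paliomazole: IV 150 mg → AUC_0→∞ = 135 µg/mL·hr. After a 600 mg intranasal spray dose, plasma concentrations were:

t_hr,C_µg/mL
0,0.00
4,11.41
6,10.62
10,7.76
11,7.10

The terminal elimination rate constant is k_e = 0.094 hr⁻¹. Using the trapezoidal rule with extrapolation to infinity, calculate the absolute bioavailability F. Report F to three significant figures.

Trapezoidal AUC_0→11 (intranasal spray):
  [0→4]: (0.00+11.41)/2 × 4 = 22.82
  [4→6]: (11.41+10.62)/2 × 2 = 22.03
  [6→10]: (10.62+7.76)/2 × 4 = 36.76
  [10→11]: (7.76+7.10)/2 × 1 = 7.43
  Sum = 89.04 µg/mL·hr
Tail: C_last/k_e = 7.10/0.094 = 75.532
AUC_0→∞ (intranasal spray) = 89.04 + 75.532 = 164.572 µg/mL·hr
F = (AUC_ev/D_ev)/(AUC_iv/D_iv) = (164.572/600)/(135/150) = 0.274287/0.9 = 0.3048

F = 0.305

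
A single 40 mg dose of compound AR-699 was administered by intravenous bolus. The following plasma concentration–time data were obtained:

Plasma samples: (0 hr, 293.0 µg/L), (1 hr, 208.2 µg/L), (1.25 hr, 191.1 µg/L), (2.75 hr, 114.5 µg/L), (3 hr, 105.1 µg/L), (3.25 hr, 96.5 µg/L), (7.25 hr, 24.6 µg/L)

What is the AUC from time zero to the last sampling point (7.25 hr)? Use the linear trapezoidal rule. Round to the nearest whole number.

Trapezoidal AUC_0→7.25:
  [0→1]: (293.0+208.2)/2 × 1 = 250.6
  [1→1.25]: (208.2+191.1)/2 × 0.25 = 49.9125
  [1.25→2.75]: (191.1+114.5)/2 × 1.5 = 229.2
  [2.75→3]: (114.5+105.1)/2 × 0.25 = 27.45
  [3→3.25]: (105.1+96.5)/2 × 0.25 = 25.2
  [3.25→7.25]: (96.5+24.6)/2 × 4 = 242.2
  Sum = 824.5625 µg/L·hr

AUC = 825 µg/L·hr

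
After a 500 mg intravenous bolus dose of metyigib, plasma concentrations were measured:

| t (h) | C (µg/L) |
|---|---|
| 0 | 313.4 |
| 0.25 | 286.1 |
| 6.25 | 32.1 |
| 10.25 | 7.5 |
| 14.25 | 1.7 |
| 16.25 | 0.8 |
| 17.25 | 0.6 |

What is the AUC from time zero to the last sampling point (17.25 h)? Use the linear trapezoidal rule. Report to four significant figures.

AUC = 1130 µg/L·h

Trapezoidal AUC_0→17.25:
  [0→0.25]: (313.4+286.1)/2 × 0.25 = 74.9375
  [0.25→6.25]: (286.1+32.1)/2 × 6 = 954.6
  [6.25→10.25]: (32.1+7.5)/2 × 4 = 79.2
  [10.25→14.25]: (7.5+1.7)/2 × 4 = 18.4
  [14.25→16.25]: (1.7+0.8)/2 × 2 = 2.5
  [16.25→17.25]: (0.8+0.6)/2 × 1 = 0.7
  Sum = 1130.3375 µg/L·h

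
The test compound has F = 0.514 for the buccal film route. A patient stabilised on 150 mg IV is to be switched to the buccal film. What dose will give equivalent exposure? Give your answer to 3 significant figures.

For equal systemic exposure: F × D_ev = D_iv
D_ev = D_iv / F = 150 / 0.514 = 291.829 mg

D_buccal = 292 mg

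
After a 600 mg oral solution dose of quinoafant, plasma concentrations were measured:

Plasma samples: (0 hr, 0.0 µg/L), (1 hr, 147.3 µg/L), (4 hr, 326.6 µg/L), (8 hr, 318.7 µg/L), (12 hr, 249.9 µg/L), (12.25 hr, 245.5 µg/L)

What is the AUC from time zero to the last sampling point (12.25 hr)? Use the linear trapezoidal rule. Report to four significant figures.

AUC = 3274 µg/L·hr

Trapezoidal AUC_0→12.25:
  [0→1]: (0.0+147.3)/2 × 1 = 73.65
  [1→4]: (147.3+326.6)/2 × 3 = 710.85
  [4→8]: (326.6+318.7)/2 × 4 = 1290.6
  [8→12]: (318.7+249.9)/2 × 4 = 1137.2
  [12→12.25]: (249.9+245.5)/2 × 0.25 = 61.925
  Sum = 3274.225 µg/L·hr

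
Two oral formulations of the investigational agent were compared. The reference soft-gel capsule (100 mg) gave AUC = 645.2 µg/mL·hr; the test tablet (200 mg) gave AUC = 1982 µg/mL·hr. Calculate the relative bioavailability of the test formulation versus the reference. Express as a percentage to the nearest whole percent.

F_rel = (AUC_test/D_test) / (AUC_ref/D_ref)
      = (1982/200) / (645.2/100)
      = 9.91 / 6.452 = 1.5360 = 153.60%

F_rel = 154%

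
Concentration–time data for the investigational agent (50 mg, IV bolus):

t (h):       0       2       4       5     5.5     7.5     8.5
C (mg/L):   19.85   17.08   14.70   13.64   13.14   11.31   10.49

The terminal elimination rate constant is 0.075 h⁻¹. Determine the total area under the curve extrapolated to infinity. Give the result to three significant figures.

Trapezoidal AUC_0→8.5:
  [0→2]: (19.85+17.08)/2 × 2 = 36.93
  [2→4]: (17.08+14.70)/2 × 2 = 31.78
  [4→5]: (14.70+13.64)/2 × 1 = 14.17
  [5→5.5]: (13.64+13.14)/2 × 0.5 = 6.695
  [5.5→7.5]: (13.14+11.31)/2 × 2 = 24.45
  [7.5→8.5]: (11.31+10.49)/2 × 1 = 10.9
  Sum = 124.925 mg/L·h
Extrapolated tail: C_last / k_e = 10.49 / 0.075 = 139.867
AUC_0→∞ = 124.925 + 139.867 = 264.792 mg/L·h

AUC = 265 mg/L·h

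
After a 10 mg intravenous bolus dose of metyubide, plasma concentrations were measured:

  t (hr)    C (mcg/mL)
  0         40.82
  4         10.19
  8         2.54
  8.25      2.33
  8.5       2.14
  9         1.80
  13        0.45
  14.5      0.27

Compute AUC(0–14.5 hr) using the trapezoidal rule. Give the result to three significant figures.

Trapezoidal AUC_0→14.5:
  [0→4]: (40.82+10.19)/2 × 4 = 102.02
  [4→8]: (10.19+2.54)/2 × 4 = 25.46
  [8→8.25]: (2.54+2.33)/2 × 0.25 = 0.60875
  [8.25→8.5]: (2.33+2.14)/2 × 0.25 = 0.55875
  [8.5→9]: (2.14+1.80)/2 × 0.5 = 0.985
  [9→13]: (1.80+0.45)/2 × 4 = 4.5
  [13→14.5]: (0.45+0.27)/2 × 1.5 = 0.54
  Sum = 134.6725 mcg/mL·hr

AUC = 135 mcg/mL·hr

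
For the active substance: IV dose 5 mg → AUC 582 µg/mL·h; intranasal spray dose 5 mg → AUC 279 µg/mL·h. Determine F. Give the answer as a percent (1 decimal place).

F = (AUC_ev / D_ev) / (AUC_iv / D_iv)
  = (279/5) / (582/5)
  = 55.8 / 116.4 = 0.4794
  = 47.94%

F = 47.9%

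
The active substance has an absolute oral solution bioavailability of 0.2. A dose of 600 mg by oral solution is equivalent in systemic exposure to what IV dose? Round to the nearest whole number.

D_iv = 120 mg

Systemic exposure from an extravascular dose = F × D_ev, so the equivalent IV dose is F × D_ev.
D_iv = F × D_ev = 0.2 × 600 = 120 mg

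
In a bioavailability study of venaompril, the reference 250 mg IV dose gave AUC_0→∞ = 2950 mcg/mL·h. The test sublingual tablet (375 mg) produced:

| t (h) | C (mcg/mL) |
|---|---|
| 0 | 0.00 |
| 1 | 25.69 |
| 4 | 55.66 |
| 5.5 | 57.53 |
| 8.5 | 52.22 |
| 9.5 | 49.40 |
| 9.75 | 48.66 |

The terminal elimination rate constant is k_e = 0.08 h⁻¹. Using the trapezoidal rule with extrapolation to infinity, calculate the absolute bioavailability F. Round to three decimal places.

Trapezoidal AUC_0→9.75 (sublingual tablet):
  [0→1]: (0.00+25.69)/2 × 1 = 12.845
  [1→4]: (25.69+55.66)/2 × 3 = 122.025
  [4→5.5]: (55.66+57.53)/2 × 1.5 = 84.8925
  [5.5→8.5]: (57.53+52.22)/2 × 3 = 164.625
  [8.5→9.5]: (52.22+49.40)/2 × 1 = 50.81
  [9.5→9.75]: (49.40+48.66)/2 × 0.25 = 12.2575
  Sum = 447.455 mcg/mL·h
Tail: C_last/k_e = 48.66/0.08 = 608.250
AUC_0→∞ (sublingual tablet) = 447.455 + 608.250 = 1055.705 mcg/mL·h
F = (AUC_ev/D_ev)/(AUC_iv/D_iv) = (1055.705/375)/(2950/250) = 2.81521/11.8 = 0.2386

F = 0.239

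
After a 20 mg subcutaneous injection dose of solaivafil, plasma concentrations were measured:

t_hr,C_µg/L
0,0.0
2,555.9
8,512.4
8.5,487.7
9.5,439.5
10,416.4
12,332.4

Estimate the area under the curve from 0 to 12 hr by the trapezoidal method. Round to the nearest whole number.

AUC = 5437 µg/L·hr

Trapezoidal AUC_0→12:
  [0→2]: (0.0+555.9)/2 × 2 = 555.9
  [2→8]: (555.9+512.4)/2 × 6 = 3204.9
  [8→8.5]: (512.4+487.7)/2 × 0.5 = 250.025
  [8.5→9.5]: (487.7+439.5)/2 × 1 = 463.6
  [9.5→10]: (439.5+416.4)/2 × 0.5 = 213.975
  [10→12]: (416.4+332.4)/2 × 2 = 748.8
  Sum = 5437.2 µg/L·hr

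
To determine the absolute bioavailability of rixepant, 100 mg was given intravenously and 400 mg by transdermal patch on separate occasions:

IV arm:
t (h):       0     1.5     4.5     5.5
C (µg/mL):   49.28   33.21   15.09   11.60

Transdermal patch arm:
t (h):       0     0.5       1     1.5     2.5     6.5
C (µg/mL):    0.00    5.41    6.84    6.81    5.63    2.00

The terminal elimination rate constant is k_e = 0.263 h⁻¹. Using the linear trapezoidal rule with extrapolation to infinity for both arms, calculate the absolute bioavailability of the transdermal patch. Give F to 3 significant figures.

F = 0.0481

Trapezoidal AUC_0→5.5 (IV):
  [0→1.5]: (49.28+33.21)/2 × 1.5 = 61.8675
  [1.5→4.5]: (33.21+15.09)/2 × 3 = 72.45
  [4.5→5.5]: (15.09+11.60)/2 × 1 = 13.345
  Sum = 147.6625 µg/mL·h
IV tail: 11.60/0.263 = 44.106; AUC_iv,0→∞ = 147.6625 + 44.106 = 191.7685 µg/mL·h
Trapezoidal AUC_0→6.5 (transdermal patch):
  [0→0.5]: (0.00+5.41)/2 × 0.5 = 1.3525
  [0.5→1]: (5.41+6.84)/2 × 0.5 = 3.0625
  [1→1.5]: (6.84+6.81)/2 × 0.5 = 3.4125
  [1.5→2.5]: (6.81+5.63)/2 × 1 = 6.22
  [2.5→6.5]: (5.63+2.00)/2 × 4 = 15.26
  Sum = 29.3075 µg/mL·h
transdermal patch tail: 2.00/0.263 = 7.605; AUC_ev,0→∞ = 29.3075 + 7.605 = 36.9125 µg/mL·h
F = (AUC_ev/D_ev)/(AUC_iv/D_iv) = (36.9125/400)/(191.7685/100) = 0.09228125/1.917685 = 0.0481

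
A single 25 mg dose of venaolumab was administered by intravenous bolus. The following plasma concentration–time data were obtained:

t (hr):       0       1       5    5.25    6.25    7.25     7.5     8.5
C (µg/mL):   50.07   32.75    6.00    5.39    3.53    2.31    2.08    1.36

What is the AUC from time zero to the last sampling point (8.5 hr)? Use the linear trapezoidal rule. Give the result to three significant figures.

Trapezoidal AUC_0→8.5:
  [0→1]: (50.07+32.75)/2 × 1 = 41.41
  [1→5]: (32.75+6.00)/2 × 4 = 77.5
  [5→5.25]: (6.00+5.39)/2 × 0.25 = 1.42375
  [5.25→6.25]: (5.39+3.53)/2 × 1 = 4.46
  [6.25→7.25]: (3.53+2.31)/2 × 1 = 2.92
  [7.25→7.5]: (2.31+2.08)/2 × 0.25 = 0.54875
  [7.5→8.5]: (2.08+1.36)/2 × 1 = 1.72
  Sum = 129.9825 µg/mL·hr

AUC = 130 µg/mL·hr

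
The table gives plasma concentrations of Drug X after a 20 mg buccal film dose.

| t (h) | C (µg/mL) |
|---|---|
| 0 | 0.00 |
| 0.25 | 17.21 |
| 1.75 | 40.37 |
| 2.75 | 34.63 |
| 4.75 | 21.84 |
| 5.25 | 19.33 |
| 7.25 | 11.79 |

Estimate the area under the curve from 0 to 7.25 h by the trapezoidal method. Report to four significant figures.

AUC = 180.7 µg/mL·h

Trapezoidal AUC_0→7.25:
  [0→0.25]: (0.00+17.21)/2 × 0.25 = 2.15125
  [0.25→1.75]: (17.21+40.37)/2 × 1.5 = 43.185
  [1.75→2.75]: (40.37+34.63)/2 × 1 = 37.5
  [2.75→4.75]: (34.63+21.84)/2 × 2 = 56.47
  [4.75→5.25]: (21.84+19.33)/2 × 0.5 = 10.2925
  [5.25→7.25]: (19.33+11.79)/2 × 2 = 31.12
  Sum = 180.71875 µg/mL·h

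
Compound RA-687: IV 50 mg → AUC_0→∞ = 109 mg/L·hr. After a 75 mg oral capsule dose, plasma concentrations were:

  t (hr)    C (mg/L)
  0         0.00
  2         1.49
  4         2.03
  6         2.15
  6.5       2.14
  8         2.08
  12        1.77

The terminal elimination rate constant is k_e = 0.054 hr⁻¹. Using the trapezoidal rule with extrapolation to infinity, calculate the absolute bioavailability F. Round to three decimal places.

F = 0.330

Trapezoidal AUC_0→12 (oral capsule):
  [0→2]: (0.00+1.49)/2 × 2 = 1.49
  [2→4]: (1.49+2.03)/2 × 2 = 3.52
  [4→6]: (2.03+2.15)/2 × 2 = 4.18
  [6→6.5]: (2.15+2.14)/2 × 0.5 = 1.0725
  [6.5→8]: (2.14+2.08)/2 × 1.5 = 3.165
  [8→12]: (2.08+1.77)/2 × 4 = 7.7
  Sum = 21.1275 mg/L·hr
Tail: C_last/k_e = 1.77/0.054 = 32.778
AUC_0→∞ (oral capsule) = 21.1275 + 32.778 = 53.9055 mg/L·hr
F = (AUC_ev/D_ev)/(AUC_iv/D_iv) = (53.9055/75)/(109/50) = 0.71874/2.18 = 0.3297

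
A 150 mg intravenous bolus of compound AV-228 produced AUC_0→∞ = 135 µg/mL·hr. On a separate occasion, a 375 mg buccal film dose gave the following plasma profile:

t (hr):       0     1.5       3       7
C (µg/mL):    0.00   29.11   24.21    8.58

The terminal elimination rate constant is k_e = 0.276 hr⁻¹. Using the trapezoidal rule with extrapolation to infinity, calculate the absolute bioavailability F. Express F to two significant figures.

Trapezoidal AUC_0→7 (buccal film):
  [0→1.5]: (0.00+29.11)/2 × 1.5 = 21.8325
  [1.5→3]: (29.11+24.21)/2 × 1.5 = 39.99
  [3→7]: (24.21+8.58)/2 × 4 = 65.58
  Sum = 127.4025 µg/mL·hr
Tail: C_last/k_e = 8.58/0.276 = 31.087
AUC_0→∞ (buccal film) = 127.4025 + 31.087 = 158.4895 µg/mL·hr
F = (AUC_ev/D_ev)/(AUC_iv/D_iv) = (158.4895/375)/(135/150) = 0.422639/0.9 = 0.4696

F = 0.47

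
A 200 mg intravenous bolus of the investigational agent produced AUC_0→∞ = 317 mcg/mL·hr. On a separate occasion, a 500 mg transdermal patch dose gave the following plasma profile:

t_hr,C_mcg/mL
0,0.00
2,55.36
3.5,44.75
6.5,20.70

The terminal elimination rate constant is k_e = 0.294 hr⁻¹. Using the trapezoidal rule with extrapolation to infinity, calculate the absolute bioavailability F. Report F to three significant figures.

F = 0.377

Trapezoidal AUC_0→6.5 (transdermal patch):
  [0→2]: (0.00+55.36)/2 × 2 = 55.36
  [2→3.5]: (55.36+44.75)/2 × 1.5 = 75.0825
  [3.5→6.5]: (44.75+20.70)/2 × 3 = 98.175
  Sum = 228.6175 mcg/mL·hr
Tail: C_last/k_e = 20.70/0.294 = 70.408
AUC_0→∞ (transdermal patch) = 228.6175 + 70.408 = 299.0255 mcg/mL·hr
F = (AUC_ev/D_ev)/(AUC_iv/D_iv) = (299.0255/500)/(317/200) = 0.598051/1.585 = 0.3773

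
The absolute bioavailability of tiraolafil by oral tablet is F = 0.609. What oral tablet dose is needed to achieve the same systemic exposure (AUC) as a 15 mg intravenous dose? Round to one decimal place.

D_oral = 24.6 mg

For equal systemic exposure: F × D_ev = D_iv
D_ev = D_iv / F = 15 / 0.609 = 24.6305 mg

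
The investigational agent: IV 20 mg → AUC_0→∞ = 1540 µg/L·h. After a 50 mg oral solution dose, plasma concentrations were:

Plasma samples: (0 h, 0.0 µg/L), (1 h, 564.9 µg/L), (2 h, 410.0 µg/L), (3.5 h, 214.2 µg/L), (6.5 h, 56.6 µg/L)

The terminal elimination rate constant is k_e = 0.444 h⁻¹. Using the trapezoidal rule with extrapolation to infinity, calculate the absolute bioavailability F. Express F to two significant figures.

Trapezoidal AUC_0→6.5 (oral solution):
  [0→1]: (0.0+564.9)/2 × 1 = 282.45
  [1→2]: (564.9+410.0)/2 × 1 = 487.45
  [2→3.5]: (410.0+214.2)/2 × 1.5 = 468.15
  [3.5→6.5]: (214.2+56.6)/2 × 3 = 406.2
  Sum = 1644.25 µg/L·h
Tail: C_last/k_e = 56.6/0.444 = 127.477
AUC_0→∞ (oral solution) = 1644.25 + 127.477 = 1771.727 µg/L·h
F = (AUC_ev/D_ev)/(AUC_iv/D_iv) = (1771.727/50)/(1540/20) = 35.43454/77 = 0.4602

F = 0.46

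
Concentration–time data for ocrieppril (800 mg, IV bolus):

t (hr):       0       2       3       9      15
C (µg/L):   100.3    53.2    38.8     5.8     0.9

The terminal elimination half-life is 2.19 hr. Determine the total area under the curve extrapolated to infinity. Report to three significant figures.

Trapezoidal AUC_0→15:
  [0→2]: (100.3+53.2)/2 × 2 = 153.5
  [2→3]: (53.2+38.8)/2 × 1 = 46.0
  [3→9]: (38.8+5.8)/2 × 6 = 133.8
  [9→15]: (5.8+0.9)/2 × 6 = 20.1
  Sum = 353.4 µg/L·hr
k_e = ln2 / t½ = 0.693147 / 2.19 = 0.3165 hr^-1
Extrapolated tail: C_last / k_e = 0.9 / 0.3165 = 2.844
AUC_0→∞ = 353.4 + 2.844 = 356.244 µg/L·hr

AUC = 356 µg/L·hr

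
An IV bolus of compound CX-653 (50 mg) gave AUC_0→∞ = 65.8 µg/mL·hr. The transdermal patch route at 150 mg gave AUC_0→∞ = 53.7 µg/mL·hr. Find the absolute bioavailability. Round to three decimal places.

F = (AUC_ev / D_ev) / (AUC_iv / D_iv)
  = (53.7/150) / (65.8/50)
  = 0.358 / 1.316 = 0.2720

F = 0.272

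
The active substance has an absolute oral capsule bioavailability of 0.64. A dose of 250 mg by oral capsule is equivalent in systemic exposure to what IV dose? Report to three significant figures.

Systemic exposure from an extravascular dose = F × D_ev, so the equivalent IV dose is F × D_ev.
D_iv = F × D_ev = 0.64 × 250 = 160 mg

D_iv = 160 mg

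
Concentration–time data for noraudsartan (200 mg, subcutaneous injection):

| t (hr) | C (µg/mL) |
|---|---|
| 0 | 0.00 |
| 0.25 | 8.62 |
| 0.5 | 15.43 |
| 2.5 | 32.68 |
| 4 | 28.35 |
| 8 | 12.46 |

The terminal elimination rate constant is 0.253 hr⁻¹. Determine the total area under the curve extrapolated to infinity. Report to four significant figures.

AUC = 228.8 µg/mL·hr

Trapezoidal AUC_0→8:
  [0→0.25]: (0.00+8.62)/2 × 0.25 = 1.0775
  [0.25→0.5]: (8.62+15.43)/2 × 0.25 = 3.00625
  [0.5→2.5]: (15.43+32.68)/2 × 2 = 48.11
  [2.5→4]: (32.68+28.35)/2 × 1.5 = 45.7725
  [4→8]: (28.35+12.46)/2 × 4 = 81.62
  Sum = 179.58625 µg/mL·hr
Extrapolated tail: C_last / k_e = 12.46 / 0.253 = 49.249
AUC_0→∞ = 179.58625 + 49.249 = 228.83525 µg/mL·hr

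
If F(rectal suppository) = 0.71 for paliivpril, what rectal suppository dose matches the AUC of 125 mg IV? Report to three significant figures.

D_rectal = 176 mg

For equal systemic exposure: F × D_ev = D_iv
D_ev = D_iv / F = 125 / 0.71 = 176.056 mg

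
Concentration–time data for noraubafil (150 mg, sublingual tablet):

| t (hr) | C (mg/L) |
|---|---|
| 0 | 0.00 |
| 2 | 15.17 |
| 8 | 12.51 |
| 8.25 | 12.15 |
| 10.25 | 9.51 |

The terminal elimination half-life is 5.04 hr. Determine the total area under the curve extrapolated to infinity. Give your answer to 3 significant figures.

AUC = 192 mg/L·hr

Trapezoidal AUC_0→10.25:
  [0→2]: (0.00+15.17)/2 × 2 = 15.17
  [2→8]: (15.17+12.51)/2 × 6 = 83.04
  [8→8.25]: (12.51+12.15)/2 × 0.25 = 3.0825
  [8.25→10.25]: (12.15+9.51)/2 × 2 = 21.66
  Sum = 122.9525 mg/L·hr
k_e = ln2 / t½ = 0.693147 / 5.04 = 0.1375 hr^-1
Extrapolated tail: C_last / k_e = 9.51 / 0.1375 = 69.164
AUC_0→∞ = 122.9525 + 69.164 = 192.1165 mg/L·hr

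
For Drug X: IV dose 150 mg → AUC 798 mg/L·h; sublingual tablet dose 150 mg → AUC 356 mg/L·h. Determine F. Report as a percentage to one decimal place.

F = (AUC_ev / D_ev) / (AUC_iv / D_iv)
  = (356/150) / (798/150)
  = 2.37333 / 5.32 = 0.4461
  = 44.61%

F = 44.6%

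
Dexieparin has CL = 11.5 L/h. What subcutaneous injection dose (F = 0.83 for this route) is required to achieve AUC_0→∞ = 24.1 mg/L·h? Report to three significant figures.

Dose = CL × AUC_0→∞ / F
     = 11.5 × 24.1 / 0.83 = 333.916 mg

Dose = 334 mg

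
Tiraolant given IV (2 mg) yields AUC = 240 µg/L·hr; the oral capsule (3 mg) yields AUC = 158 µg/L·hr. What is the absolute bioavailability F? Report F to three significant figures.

F = (AUC_ev / D_ev) / (AUC_iv / D_iv)
  = (158/3) / (240/2)
  = 52.6667 / 120 = 0.4389

F = 0.439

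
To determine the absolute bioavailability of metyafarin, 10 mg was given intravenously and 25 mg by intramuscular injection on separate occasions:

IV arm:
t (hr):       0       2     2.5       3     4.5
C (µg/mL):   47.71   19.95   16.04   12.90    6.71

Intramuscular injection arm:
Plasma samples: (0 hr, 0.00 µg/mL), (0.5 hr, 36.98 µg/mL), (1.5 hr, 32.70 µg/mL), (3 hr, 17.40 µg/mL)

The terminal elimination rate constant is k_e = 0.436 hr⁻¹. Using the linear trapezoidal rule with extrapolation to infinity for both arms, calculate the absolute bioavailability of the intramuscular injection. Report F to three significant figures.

Trapezoidal AUC_0→4.5 (IV):
  [0→2]: (47.71+19.95)/2 × 2 = 67.66
  [2→2.5]: (19.95+16.04)/2 × 0.5 = 8.9975
  [2.5→3]: (16.04+12.90)/2 × 0.5 = 7.235
  [3→4.5]: (12.90+6.71)/2 × 1.5 = 14.7075
  Sum = 98.6 µg/mL·hr
IV tail: 6.71/0.436 = 15.390; AUC_iv,0→∞ = 98.6 + 15.390 = 113.99 µg/mL·hr
Trapezoidal AUC_0→3 (intramuscular injection):
  [0→0.5]: (0.00+36.98)/2 × 0.5 = 9.245
  [0.5→1.5]: (36.98+32.70)/2 × 1 = 34.84
  [1.5→3]: (32.70+17.40)/2 × 1.5 = 37.575
  Sum = 81.66 µg/mL·hr
intramuscular injection tail: 17.40/0.436 = 39.908; AUC_ev,0→∞ = 81.66 + 39.908 = 121.568 µg/mL·hr
F = (AUC_ev/D_ev)/(AUC_iv/D_iv) = (121.568/25)/(113.99/10) = 4.86272/11.399 = 0.4266

F = 0.427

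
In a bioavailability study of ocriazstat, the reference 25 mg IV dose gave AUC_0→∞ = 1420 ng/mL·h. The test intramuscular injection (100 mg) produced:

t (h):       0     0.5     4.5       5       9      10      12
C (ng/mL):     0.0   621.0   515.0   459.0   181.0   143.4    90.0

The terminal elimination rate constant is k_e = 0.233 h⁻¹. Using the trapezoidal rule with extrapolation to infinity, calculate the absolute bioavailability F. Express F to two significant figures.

F = 0.83

Trapezoidal AUC_0→12 (intramuscular injection):
  [0→0.5]: (0.0+621.0)/2 × 0.5 = 155.25
  [0.5→4.5]: (621.0+515.0)/2 × 4 = 2272.0
  [4.5→5]: (515.0+459.0)/2 × 0.5 = 243.5
  [5→9]: (459.0+181.0)/2 × 4 = 1280.0
  [9→10]: (181.0+143.4)/2 × 1 = 162.2
  [10→12]: (143.4+90.0)/2 × 2 = 233.4
  Sum = 4346.35 ng/mL·h
Tail: C_last/k_e = 90.0/0.233 = 386.266
AUC_0→∞ (intramuscular injection) = 4346.35 + 386.266 = 4732.616 ng/mL·h
F = (AUC_ev/D_ev)/(AUC_iv/D_iv) = (4732.616/100)/(1420/25) = 47.32616/56.8 = 0.8332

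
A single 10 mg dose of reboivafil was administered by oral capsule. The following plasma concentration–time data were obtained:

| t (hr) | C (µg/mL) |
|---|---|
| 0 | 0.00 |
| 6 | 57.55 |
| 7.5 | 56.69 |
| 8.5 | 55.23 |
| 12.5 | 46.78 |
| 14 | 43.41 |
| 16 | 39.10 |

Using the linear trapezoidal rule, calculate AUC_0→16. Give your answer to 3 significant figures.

Trapezoidal AUC_0→16:
  [0→6]: (0.00+57.55)/2 × 6 = 172.65
  [6→7.5]: (57.55+56.69)/2 × 1.5 = 85.68
  [7.5→8.5]: (56.69+55.23)/2 × 1 = 55.96
  [8.5→12.5]: (55.23+46.78)/2 × 4 = 204.02
  [12.5→14]: (46.78+43.41)/2 × 1.5 = 67.6425
  [14→16]: (43.41+39.10)/2 × 2 = 82.51
  Sum = 668.4625 µg/mL·hr

AUC = 668 µg/mL·hr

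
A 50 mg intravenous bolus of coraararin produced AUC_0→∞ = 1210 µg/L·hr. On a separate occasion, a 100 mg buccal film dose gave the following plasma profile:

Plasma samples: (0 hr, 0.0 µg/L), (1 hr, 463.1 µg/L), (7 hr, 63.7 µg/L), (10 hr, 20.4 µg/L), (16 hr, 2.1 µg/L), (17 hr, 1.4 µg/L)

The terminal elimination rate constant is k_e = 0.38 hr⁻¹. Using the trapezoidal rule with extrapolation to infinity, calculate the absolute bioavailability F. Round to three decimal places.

F = 0.831

Trapezoidal AUC_0→17 (buccal film):
  [0→1]: (0.0+463.1)/2 × 1 = 231.55
  [1→7]: (463.1+63.7)/2 × 6 = 1580.4
  [7→10]: (63.7+20.4)/2 × 3 = 126.15
  [10→16]: (20.4+2.1)/2 × 6 = 67.5
  [16→17]: (2.1+1.4)/2 × 1 = 1.75
  Sum = 2007.35 µg/L·hr
Tail: C_last/k_e = 1.4/0.38 = 3.684
AUC_0→∞ (buccal film) = 2007.35 + 3.684 = 2011.034 µg/L·hr
F = (AUC_ev/D_ev)/(AUC_iv/D_iv) = (2011.034/100)/(1210/50) = 20.11034/24.2 = 0.8310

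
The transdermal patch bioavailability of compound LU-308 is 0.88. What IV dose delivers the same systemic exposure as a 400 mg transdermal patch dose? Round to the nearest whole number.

Systemic exposure from an extravascular dose = F × D_ev, so the equivalent IV dose is F × D_ev.
D_iv = F × D_ev = 0.88 × 400 = 352 mg

D_iv = 352 mg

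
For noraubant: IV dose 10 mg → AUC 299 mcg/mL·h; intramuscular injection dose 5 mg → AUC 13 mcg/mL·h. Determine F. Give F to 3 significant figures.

F = 0.0870

F = (AUC_ev / D_ev) / (AUC_iv / D_iv)
  = (13/5) / (299/10)
  = 2.6 / 29.9 = 0.0870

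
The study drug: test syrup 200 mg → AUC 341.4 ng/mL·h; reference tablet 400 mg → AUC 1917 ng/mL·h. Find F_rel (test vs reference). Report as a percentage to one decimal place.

F_rel = (AUC_test/D_test) / (AUC_ref/D_ref)
      = (341.4/200) / (1917/400)
      = 1.707 / 4.7925 = 0.3562 = 35.62%

F_rel = 35.6%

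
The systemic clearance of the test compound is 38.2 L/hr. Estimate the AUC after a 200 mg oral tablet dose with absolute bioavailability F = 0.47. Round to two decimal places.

AUC = 2.46 mg/L·hr

AUC_0→∞ = F × Dose / CL
        = 0.47 × 200 / 38.2 = 2.46073 mg/L·hr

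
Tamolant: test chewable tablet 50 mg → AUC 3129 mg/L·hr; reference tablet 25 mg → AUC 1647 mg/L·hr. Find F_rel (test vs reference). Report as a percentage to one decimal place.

F_rel = 95.0%

F_rel = (AUC_test/D_test) / (AUC_ref/D_ref)
      = (3129/50) / (1647/25)
      = 62.58 / 65.88 = 0.9499 = 94.99%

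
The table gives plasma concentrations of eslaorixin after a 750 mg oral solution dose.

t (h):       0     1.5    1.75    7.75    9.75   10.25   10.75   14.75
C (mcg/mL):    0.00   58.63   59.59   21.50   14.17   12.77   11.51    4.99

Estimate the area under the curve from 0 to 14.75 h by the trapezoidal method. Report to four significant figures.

AUC = 383.5 mcg/mL·h

Trapezoidal AUC_0→14.75:
  [0→1.5]: (0.00+58.63)/2 × 1.5 = 43.9725
  [1.5→1.75]: (58.63+59.59)/2 × 0.25 = 14.7775
  [1.75→7.75]: (59.59+21.50)/2 × 6 = 243.27
  [7.75→9.75]: (21.50+14.17)/2 × 2 = 35.67
  [9.75→10.25]: (14.17+12.77)/2 × 0.5 = 6.735
  [10.25→10.75]: (12.77+11.51)/2 × 0.5 = 6.07
  [10.75→14.75]: (11.51+4.99)/2 × 4 = 33.0
  Sum = 383.495 mcg/mL·h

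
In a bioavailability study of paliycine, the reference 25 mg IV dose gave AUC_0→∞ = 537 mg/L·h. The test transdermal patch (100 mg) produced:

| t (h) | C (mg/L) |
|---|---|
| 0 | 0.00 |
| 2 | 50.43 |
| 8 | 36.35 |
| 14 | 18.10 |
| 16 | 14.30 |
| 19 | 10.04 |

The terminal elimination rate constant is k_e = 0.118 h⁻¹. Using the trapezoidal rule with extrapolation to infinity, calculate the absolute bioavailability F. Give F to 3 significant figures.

F = 0.292

Trapezoidal AUC_0→19 (transdermal patch):
  [0→2]: (0.00+50.43)/2 × 2 = 50.43
  [2→8]: (50.43+36.35)/2 × 6 = 260.34
  [8→14]: (36.35+18.10)/2 × 6 = 163.35
  [14→16]: (18.10+14.30)/2 × 2 = 32.4
  [16→19]: (14.30+10.04)/2 × 3 = 36.51
  Sum = 543.03 mg/L·h
Tail: C_last/k_e = 10.04/0.118 = 85.085
AUC_0→∞ (transdermal patch) = 543.03 + 85.085 = 628.115 mg/L·h
F = (AUC_ev/D_ev)/(AUC_iv/D_iv) = (628.115/100)/(537/25) = 6.28115/21.48 = 0.2924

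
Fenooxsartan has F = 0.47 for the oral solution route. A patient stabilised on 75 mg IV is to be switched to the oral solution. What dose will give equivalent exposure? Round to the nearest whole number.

For equal systemic exposure: F × D_ev = D_iv
D_ev = D_iv / F = 75 / 0.47 = 159.574 mg

D_oral = 160 mg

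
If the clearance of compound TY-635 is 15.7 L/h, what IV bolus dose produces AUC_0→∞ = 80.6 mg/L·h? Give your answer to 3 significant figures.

Dose = 1270 mg

Dose_iv = CL × AUC_0→∞
     = 15.7 × 80.6 = 1265.42 mg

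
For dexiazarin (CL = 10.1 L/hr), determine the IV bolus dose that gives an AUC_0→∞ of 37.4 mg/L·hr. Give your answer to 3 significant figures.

Dose_iv = CL × AUC_0→∞
     = 10.1 × 37.4 = 377.74 mg

Dose = 378 mg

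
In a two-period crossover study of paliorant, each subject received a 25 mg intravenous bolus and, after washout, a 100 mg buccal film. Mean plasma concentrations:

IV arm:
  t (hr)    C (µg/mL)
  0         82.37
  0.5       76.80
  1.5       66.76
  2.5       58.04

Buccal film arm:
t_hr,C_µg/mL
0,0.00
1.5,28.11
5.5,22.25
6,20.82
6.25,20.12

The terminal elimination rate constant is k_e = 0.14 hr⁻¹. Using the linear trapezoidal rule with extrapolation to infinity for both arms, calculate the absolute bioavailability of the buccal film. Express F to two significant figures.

F = 0.12

Trapezoidal AUC_0→2.5 (IV):
  [0→0.5]: (82.37+76.80)/2 × 0.5 = 39.7925
  [0.5→1.5]: (76.80+66.76)/2 × 1 = 71.78
  [1.5→2.5]: (66.76+58.04)/2 × 1 = 62.4
  Sum = 173.9725 µg/mL·hr
IV tail: 58.04/0.14 = 414.571; AUC_iv,0→∞ = 173.9725 + 414.571 = 588.5435 µg/mL·hr
Trapezoidal AUC_0→6.25 (buccal film):
  [0→1.5]: (0.00+28.11)/2 × 1.5 = 21.0825
  [1.5→5.5]: (28.11+22.25)/2 × 4 = 100.72
  [5.5→6]: (22.25+20.82)/2 × 0.5 = 10.7675
  [6→6.25]: (20.82+20.12)/2 × 0.25 = 5.1175
  Sum = 137.6875 µg/mL·hr
buccal film tail: 20.12/0.14 = 143.714; AUC_ev,0→∞ = 137.6875 + 143.714 = 281.4015 µg/mL·hr
F = (AUC_ev/D_ev)/(AUC_iv/D_iv) = (281.4015/100)/(588.5435/25) = 2.814015/23.54174 = 0.1195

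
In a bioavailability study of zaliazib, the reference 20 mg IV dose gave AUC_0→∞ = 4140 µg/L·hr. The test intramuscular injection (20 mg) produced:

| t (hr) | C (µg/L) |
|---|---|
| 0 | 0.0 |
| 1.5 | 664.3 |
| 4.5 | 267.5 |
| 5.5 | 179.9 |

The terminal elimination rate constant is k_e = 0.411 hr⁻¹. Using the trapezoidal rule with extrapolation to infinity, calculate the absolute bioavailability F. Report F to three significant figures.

F = 0.618

Trapezoidal AUC_0→5.5 (intramuscular injection):
  [0→1.5]: (0.0+664.3)/2 × 1.5 = 498.225
  [1.5→4.5]: (664.3+267.5)/2 × 3 = 1397.7
  [4.5→5.5]: (267.5+179.9)/2 × 1 = 223.7
  Sum = 2119.625 µg/L·hr
Tail: C_last/k_e = 179.9/0.411 = 437.713
AUC_0→∞ (intramuscular injection) = 2119.625 + 437.713 = 2557.338 µg/L·hr
F = (AUC_ev/D_ev)/(AUC_iv/D_iv) = (2557.338/20)/(4140/20) = 127.8669/207 = 0.6177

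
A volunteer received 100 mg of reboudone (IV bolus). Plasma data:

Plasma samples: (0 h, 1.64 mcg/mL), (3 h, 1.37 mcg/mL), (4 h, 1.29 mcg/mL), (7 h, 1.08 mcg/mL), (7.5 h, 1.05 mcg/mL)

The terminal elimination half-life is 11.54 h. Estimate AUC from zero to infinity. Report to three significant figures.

AUC = 27.4 mcg/mL·h

Trapezoidal AUC_0→7.5:
  [0→3]: (1.64+1.37)/2 × 3 = 4.515
  [3→4]: (1.37+1.29)/2 × 1 = 1.33
  [4→7]: (1.29+1.08)/2 × 3 = 3.555
  [7→7.5]: (1.08+1.05)/2 × 0.5 = 0.5325
  Sum = 9.9325 mcg/mL·h
k_e = ln2 / t½ = 0.693147 / 11.54 = 0.0601 h^-1
Extrapolated tail: C_last / k_e = 1.05 / 0.0601 = 17.471
AUC_0→∞ = 9.9325 + 17.471 = 27.4035 mcg/mL·h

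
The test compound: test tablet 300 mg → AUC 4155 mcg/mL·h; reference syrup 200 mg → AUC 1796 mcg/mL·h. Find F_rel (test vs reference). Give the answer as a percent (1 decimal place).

F_rel = (AUC_test/D_test) / (AUC_ref/D_ref)
      = (4155/300) / (1796/200)
      = 13.85 / 8.98 = 1.5423 = 154.23%

F_rel = 154.2%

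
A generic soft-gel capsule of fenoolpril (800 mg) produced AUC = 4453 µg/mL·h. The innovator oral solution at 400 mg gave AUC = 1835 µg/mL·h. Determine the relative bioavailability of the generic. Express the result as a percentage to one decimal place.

F_rel = 121.3%

F_rel = (AUC_test/D_test) / (AUC_ref/D_ref)
      = (4453/800) / (1835/400)
      = 5.56625 / 4.5875 = 1.2134 = 121.34%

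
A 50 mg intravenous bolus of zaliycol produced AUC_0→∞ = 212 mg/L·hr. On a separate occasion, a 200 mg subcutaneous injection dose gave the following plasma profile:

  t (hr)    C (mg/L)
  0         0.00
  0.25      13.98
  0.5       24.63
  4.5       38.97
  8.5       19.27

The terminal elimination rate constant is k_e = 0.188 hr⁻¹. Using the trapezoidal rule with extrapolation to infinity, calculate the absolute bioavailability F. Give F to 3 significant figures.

Trapezoidal AUC_0→8.5 (subcutaneous injection):
  [0→0.25]: (0.00+13.98)/2 × 0.25 = 1.7475
  [0.25→0.5]: (13.98+24.63)/2 × 0.25 = 4.82625
  [0.5→4.5]: (24.63+38.97)/2 × 4 = 127.2
  [4.5→8.5]: (38.97+19.27)/2 × 4 = 116.48
  Sum = 250.25375 mg/L·hr
Tail: C_last/k_e = 19.27/0.188 = 102.500
AUC_0→∞ (subcutaneous injection) = 250.25375 + 102.500 = 352.75375 mg/L·hr
F = (AUC_ev/D_ev)/(AUC_iv/D_iv) = (352.75375/200)/(212/50) = 1.76377/4.24 = 0.4160

F = 0.416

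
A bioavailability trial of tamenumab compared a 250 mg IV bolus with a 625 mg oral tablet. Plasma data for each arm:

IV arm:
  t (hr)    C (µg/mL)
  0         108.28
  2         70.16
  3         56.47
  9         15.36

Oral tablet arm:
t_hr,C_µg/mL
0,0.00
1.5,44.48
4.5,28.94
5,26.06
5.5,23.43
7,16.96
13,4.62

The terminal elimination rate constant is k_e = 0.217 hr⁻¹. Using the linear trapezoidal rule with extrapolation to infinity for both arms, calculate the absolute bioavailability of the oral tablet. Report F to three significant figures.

Trapezoidal AUC_0→9 (IV):
  [0→2]: (108.28+70.16)/2 × 2 = 178.44
  [2→3]: (70.16+56.47)/2 × 1 = 63.315
  [3→9]: (56.47+15.36)/2 × 6 = 215.49
  Sum = 457.245 µg/mL·hr
IV tail: 15.36/0.217 = 70.783; AUC_iv,0→∞ = 457.245 + 70.783 = 528.028 µg/mL·hr
Trapezoidal AUC_0→13 (oral tablet):
  [0→1.5]: (0.00+44.48)/2 × 1.5 = 33.36
  [1.5→4.5]: (44.48+28.94)/2 × 3 = 110.13
  [4.5→5]: (28.94+26.06)/2 × 0.5 = 13.75
  [5→5.5]: (26.06+23.43)/2 × 0.5 = 12.3725
  [5.5→7]: (23.43+16.96)/2 × 1.5 = 30.2925
  [7→13]: (16.96+4.62)/2 × 6 = 64.74
  Sum = 264.645 µg/mL·hr
oral tablet tail: 4.62/0.217 = 21.290; AUC_ev,0→∞ = 264.645 + 21.290 = 285.935 µg/mL·hr
F = (AUC_ev/D_ev)/(AUC_iv/D_iv) = (285.935/625)/(528.028/250) = 0.457496/2.112112 = 0.2166

F = 0.217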